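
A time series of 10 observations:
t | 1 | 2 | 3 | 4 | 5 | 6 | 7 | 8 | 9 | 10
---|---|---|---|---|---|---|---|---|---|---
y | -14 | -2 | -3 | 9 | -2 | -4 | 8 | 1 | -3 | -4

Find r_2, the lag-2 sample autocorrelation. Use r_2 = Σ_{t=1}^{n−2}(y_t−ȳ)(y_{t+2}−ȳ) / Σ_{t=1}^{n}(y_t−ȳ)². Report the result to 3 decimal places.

Mean ȳ = (-14 − 2 − 3 + 9 − 2 − 4 + 8 + 1 − 3 − 4)/10 = -1.4000
Numerator Σ_{t=1}^{8}(y_t−ȳ)(y_{t+2}−ȳ) = -45.3200
Denominator Σ(y_t−ȳ)² = 380.4000
r_2 = -45.3200 / 380.4000 = -0.119

-0.119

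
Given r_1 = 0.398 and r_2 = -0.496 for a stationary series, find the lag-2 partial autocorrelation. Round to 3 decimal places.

φ_{22} = (r_2 − r_1²) / (1 − r_1²)
r_1² = (0.398)² = 0.158404
Numerator = -0.496 − 0.1584 = -0.6544; denominator = 1 − 0.1584 = 0.8416
φ_{22} = -0.6544 / 0.8416 = -0.778

-0.778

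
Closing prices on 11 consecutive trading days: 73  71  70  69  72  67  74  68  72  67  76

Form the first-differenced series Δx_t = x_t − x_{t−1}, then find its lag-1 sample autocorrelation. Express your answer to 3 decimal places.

First differences Δx: -2, -1, -1, 3, -5, 7, -6, 4, -5, 9
Mean of differences = 0.3000
Numerator Σ(Δx_t−Δx̄)(Δx_{t+1}−Δx̄) = -179.8900
Denominator Σ(Δx_t−Δx̄)² = 246.1000
r_1(Δx) = -179.8900 / 246.1000 = -0.731

-0.731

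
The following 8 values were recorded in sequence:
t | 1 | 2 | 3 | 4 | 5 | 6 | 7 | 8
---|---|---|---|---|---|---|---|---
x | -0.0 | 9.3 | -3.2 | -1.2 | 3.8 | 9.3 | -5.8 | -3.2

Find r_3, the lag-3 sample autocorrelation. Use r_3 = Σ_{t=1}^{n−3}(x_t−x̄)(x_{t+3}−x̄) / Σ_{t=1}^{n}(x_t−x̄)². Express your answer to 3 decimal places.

-0.027

Mean x̄ = (-0.0 + 9.3 − 3.2 − 1.2 + 3.8 + 9.3 − 5.8 − 3.2)/8 = 1.1250
Σ(x_t−x̄)(x_{t+3}−x̄) = (2.6156) + (21.8681) + (-35.3569) + (16.1006) + (-11.5694) = -6.3419
Denominator Σ(x_t−x̄)² = 232.8550
r_3 = -6.3419 / 232.8550 = -0.027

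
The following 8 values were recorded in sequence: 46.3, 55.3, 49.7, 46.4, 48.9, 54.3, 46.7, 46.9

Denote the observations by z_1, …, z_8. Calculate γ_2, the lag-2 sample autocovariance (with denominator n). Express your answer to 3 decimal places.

-5.531

Mean z̄ = (46.3 + 55.3 + 49.7 + 46.4 + 48.9 + 54.3 + 46.7 + 46.9)/8 = 49.3125
Deviations: -3.0125, 5.9875, 0.3875, -2.9125, -0.4125, 4.9875, -2.6125, -2.4125
Σ_{t=1}^{6}(z_t−z̄)(z_{t+2}−z̄) = -44.2466
γ_2 = -44.2466 / 8 = -5.531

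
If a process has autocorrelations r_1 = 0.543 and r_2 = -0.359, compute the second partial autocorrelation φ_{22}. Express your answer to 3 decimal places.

-0.927

φ_{22} = (r_2 − r_1²) / (1 − r_1²)
r_1² = (0.543)² = 0.294849
Numerator = -0.359 − 0.2948 = -0.6538; denominator = 1 − 0.2948 = 0.7052
φ_{22} = -0.6538 / 0.7052 = -0.927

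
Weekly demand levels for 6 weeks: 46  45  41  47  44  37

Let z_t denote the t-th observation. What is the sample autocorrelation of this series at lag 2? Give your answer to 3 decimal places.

-0.359

Mean z̄ = (46 + 45 + 41 + 47 + 44 + 37)/6 = 43.3333
Deviations from mean: 2.6667, 1.6667, -2.3333, 3.6667, 0.6667, -6.3333
Numerator Σ_{t=1}^{4}(z_t−z̄)(z_{t+2}−z̄) = -24.8889
Denominator Σ(z_t−z̄)² = 69.3333
r_2 = -24.8889 / 69.3333 = -0.359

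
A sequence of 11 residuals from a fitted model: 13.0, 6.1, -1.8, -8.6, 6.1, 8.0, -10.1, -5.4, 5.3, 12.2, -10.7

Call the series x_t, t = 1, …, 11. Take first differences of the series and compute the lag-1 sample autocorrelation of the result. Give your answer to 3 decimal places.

First differences Δx: -6.9, -7.9, -6.8, 14.7, 1.9, -18.1, 4.7, 10.7, 6.9, -22.9
Mean of differences = -2.3700
Numerator Σ(Δx_t−Δx̄)(Δx_{t+1}−Δx̄) = -108.3099
Denominator Σ(Δx_t−Δx̄)² = 1356.0010
r_1(Δx) = -108.3099 / 1356.0010 = -0.080

-0.080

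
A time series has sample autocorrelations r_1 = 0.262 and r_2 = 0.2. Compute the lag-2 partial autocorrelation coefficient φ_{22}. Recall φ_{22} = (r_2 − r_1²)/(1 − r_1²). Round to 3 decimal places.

φ_{22} = (r_2 − r_1²) / (1 − r_1²)
r_1² = (0.262)² = 0.068644
Numerator = 0.2 − 0.0686 = 0.1314; denominator = 1 − 0.0686 = 0.9314
φ_{22} = 0.1314 / 0.9314 = 0.141

0.141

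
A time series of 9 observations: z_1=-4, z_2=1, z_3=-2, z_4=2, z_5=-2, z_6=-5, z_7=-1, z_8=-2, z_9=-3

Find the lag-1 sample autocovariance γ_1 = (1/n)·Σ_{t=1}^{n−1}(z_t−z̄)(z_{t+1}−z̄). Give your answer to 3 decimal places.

Mean z̄ = (-4 + 1 − 2 + 2 − 2 − 5 − 1 − 2 − 3)/9 = -1.7778
Σ_{t=1}^{8}(z_t−z̄)(z_{t+1}−z̄) = -10.1605
γ_1 = -10.1605 / 9 = -1.129

-1.129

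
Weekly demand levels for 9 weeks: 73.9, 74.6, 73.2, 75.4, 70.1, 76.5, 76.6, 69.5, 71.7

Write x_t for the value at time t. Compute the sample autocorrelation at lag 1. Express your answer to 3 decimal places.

-0.239

Mean x̄ = (73.9 + 74.6 + 73.2 + 75.4 + 70.1 + 76.5 + 76.6 + 69.5 + 71.7)/9 = 73.5000
Numerator Σ_{t=1}^{8}(x_t−x̄)(x_{t+1}−x̄) = -13.0200
Denominator Σ(x_t−x̄)² = 54.4800
r_1 = -13.0200 / 54.4800 = -0.239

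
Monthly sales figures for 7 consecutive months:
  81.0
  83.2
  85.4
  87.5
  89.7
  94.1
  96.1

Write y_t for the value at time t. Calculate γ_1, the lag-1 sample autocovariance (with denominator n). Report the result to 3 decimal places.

Mean ȳ = (81.0 + 83.2 + 85.4 + 87.5 + 89.7 + 94.1 + 96.1)/7 = 88.1429
Deviations: -7.1429, -4.9429, -2.7429, -0.6429, 1.5571, 5.9571, 7.9571
Σ_{t=1}^{6}(y_t−ȳ)(y_{t+1}−ȳ) = 106.3039
γ_1 = 106.3039 / 7 = 15.186

15.186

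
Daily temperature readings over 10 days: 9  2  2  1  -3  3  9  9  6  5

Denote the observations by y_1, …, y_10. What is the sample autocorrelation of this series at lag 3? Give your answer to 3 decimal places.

-0.304

Mean ȳ = (9 + 2 + 2 + 1 − 3 + 3 + 9 + 9 + 6 + 5)/10 = 4.3000
Σ(y_t−ȳ)(y_{t+3}−ȳ) = (-15.5100) + (16.7900) + (2.9900) + (-15.5100) + (-34.3100) + (-2.2100) + (3.2900) = -44.4700
Denominator Σ(y_t−ȳ)² = 146.1000
r_3 = -44.4700 / 146.1000 = -0.304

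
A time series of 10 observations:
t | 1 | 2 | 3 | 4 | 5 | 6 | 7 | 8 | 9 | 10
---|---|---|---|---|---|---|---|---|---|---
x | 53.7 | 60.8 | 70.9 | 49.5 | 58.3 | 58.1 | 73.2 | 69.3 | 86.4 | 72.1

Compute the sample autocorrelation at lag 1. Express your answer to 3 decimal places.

0.273

Mean x̄ = (53.7 + 60.8 + 70.9 + 49.5 + 58.3 + 58.1 + 73.2 + 69.3 + 86.4 + 72.1)/10 = 65.2300
Numerator Σ_{t=1}^{9}(x_t−x̄)(x_{t+1}−x̄) = 302.4021
Denominator Σ(x_t−x̄)² = 1106.4610
r_1 = 302.4021 / 1106.4610 = 0.273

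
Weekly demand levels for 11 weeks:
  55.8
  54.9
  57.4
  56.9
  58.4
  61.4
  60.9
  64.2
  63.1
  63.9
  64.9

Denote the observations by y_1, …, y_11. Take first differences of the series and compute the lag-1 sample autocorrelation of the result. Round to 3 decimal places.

First differences Δy: -0.9, 2.5, -0.5, 1.5, 3.0, -0.5, 3.3, -1.1, 0.8, 1.0
Mean of differences = 0.9100
Numerator Σ(Δy_t−Δȳ)(Δy_{t+1}−Δȳ) = -15.6281
Denominator Σ(Δy_t−Δȳ)² = 24.2690
r_1(Δy) = -15.6281 / 24.2690 = -0.644

-0.644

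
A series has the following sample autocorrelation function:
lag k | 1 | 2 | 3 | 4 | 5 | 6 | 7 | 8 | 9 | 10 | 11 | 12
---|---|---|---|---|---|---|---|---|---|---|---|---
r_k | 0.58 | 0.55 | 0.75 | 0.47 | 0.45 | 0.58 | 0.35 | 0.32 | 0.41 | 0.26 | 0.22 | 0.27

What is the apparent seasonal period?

The largest autocorrelation is r_3 = 0.75; the remaining lags stay at or below 0.58. The elevated value at lag 1 (0.58), dropping to 0.55 at lag 2, reflects decaying short-term dependence rather than seasonality.
The dominant spike at lag 3 indicates a seasonal period of 3.

3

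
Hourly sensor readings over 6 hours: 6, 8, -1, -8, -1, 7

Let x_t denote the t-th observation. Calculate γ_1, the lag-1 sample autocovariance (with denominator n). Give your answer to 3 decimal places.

Mean x̄ = (6 + 8 − 1 − 8 − 1 + 7)/6 = 1.8333
Σ_{t=1}^{5}(x_t−x̄)(x_{t+1}−x̄) = 49.3056
γ_1 = 49.3056 / 6 = 8.218

8.218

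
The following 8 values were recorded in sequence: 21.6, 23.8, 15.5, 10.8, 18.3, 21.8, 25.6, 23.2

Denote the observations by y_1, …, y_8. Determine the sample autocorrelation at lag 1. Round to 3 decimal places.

Mean ȳ = (21.6 + 23.8 + 15.5 + 10.8 + 18.3 + 21.8 + 25.6 + 23.2)/8 = 20.0750
Deviations from mean: 1.5250, 3.7250, -4.5750, -9.2750, -1.7750, 1.7250, 5.5250, 3.1250
Numerator Σ_{t=1}^{7}(y_t−ȳ)(y_{t+1}−ȳ) = 71.2694
Denominator Σ(y_t−ȳ)² = 169.5750
r_1 = 71.2694 / 169.5750 = 0.420

0.420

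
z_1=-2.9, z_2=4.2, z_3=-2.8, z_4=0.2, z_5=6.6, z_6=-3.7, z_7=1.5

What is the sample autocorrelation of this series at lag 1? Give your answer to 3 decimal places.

-0.601

Mean z̄ = (-2.9 + 4.2 − 2.8 + 0.2 + 6.6 − 3.7 + 1.5)/7 = 0.4429
Numerator Σ_{t=1}^{6}(z_t−z̄)(z_{t+1}−z̄) = -55.3390
Denominator Σ(z_t−z̄)² = 92.0571
r_1 = -55.3390 / 92.0571 = -0.601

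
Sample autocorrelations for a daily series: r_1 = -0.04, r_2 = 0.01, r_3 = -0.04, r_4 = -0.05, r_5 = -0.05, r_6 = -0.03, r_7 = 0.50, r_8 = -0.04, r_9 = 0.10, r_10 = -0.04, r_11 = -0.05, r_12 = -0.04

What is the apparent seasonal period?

The largest autocorrelation is r_7 = 0.50; the remaining lags stay at or below 0.10.
The dominant spike at lag 7 indicates a seasonal period of 7.

7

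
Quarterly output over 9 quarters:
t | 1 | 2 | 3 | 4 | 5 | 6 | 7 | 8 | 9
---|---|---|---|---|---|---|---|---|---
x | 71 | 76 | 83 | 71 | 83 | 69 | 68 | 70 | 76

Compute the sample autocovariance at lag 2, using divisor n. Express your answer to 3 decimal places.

1.837

Mean x̄ = (71 + 76 + 83 + 71 + 83 + 69 + 68 + 70 + 76)/9 = 74.1111
Σ_{t=1}^{7}(x_t−x̄)(x_{t+2}−x̄) = 16.5309
γ_2 = 16.5309 / 9 = 1.837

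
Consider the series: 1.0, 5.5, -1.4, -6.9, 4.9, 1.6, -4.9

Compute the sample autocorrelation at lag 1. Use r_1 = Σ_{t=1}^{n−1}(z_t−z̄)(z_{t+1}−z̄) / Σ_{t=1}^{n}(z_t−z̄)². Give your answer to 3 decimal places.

Mean z̄ = (1.0 + 5.5 − 1.4 − 6.9 + 4.9 + 1.6 − 4.9)/7 = -0.0286
Deviations from mean: 1.0286, 5.5286, -1.3714, -6.8714, 4.9286, 1.6286, -4.8714
Numerator Σ_{t=1}^{6}(z_t−z̄)(z_{t+1}−z̄) = -26.2451
Denominator Σ(z_t−z̄)² = 131.3943
r_1 = -26.2451 / 131.3943 = -0.200

-0.200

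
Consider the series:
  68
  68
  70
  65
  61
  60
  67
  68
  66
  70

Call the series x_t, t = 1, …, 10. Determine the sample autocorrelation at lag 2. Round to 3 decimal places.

Mean x̄ = (68 + 68 + 70 + 65 + 61 + 60 + 67 + 68 + 66 + 70)/10 = 66.3000
Numerator Σ_{t=1}^{8}(x_t−x̄)(x_{t+2}−x̄) = -15.6800
Denominator Σ(x_t−x̄)² = 106.1000
r_2 = -15.6800 / 106.1000 = -0.148

-0.148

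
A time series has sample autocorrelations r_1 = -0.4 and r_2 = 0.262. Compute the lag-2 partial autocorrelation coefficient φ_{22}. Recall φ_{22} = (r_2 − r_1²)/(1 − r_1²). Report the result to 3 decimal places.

0.121

φ_{22} = (r_2 − r_1²) / (1 − r_1²)
r_1² = (-0.4)² = 0.16
Numerator = 0.262 − 0.1600 = 0.1020; denominator = 1 − 0.1600 = 0.8400
φ_{22} = 0.1020 / 0.8400 = 0.121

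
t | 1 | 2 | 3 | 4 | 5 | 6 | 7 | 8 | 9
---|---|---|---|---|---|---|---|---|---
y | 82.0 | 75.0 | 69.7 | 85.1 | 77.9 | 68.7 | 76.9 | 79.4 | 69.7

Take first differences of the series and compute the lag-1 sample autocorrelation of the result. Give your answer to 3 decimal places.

First differences Δy: -7.0, -5.3, 15.4, -7.2, -9.2, 8.2, 2.5, -9.7
Mean of differences = -1.5375
Numerator Σ(Δy_t−Δȳ)(Δy_{t+1}−Δȳ) = -163.9489
Denominator Σ(Δy_t−Δȳ)² = 599.3988
r_1(Δy) = -163.9489 / 599.3988 = -0.274

-0.274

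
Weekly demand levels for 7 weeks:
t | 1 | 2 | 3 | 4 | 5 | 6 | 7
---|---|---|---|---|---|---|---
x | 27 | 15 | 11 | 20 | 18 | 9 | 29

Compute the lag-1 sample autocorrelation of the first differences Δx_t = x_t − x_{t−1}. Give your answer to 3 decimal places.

-0.229

First differences Δx: -12, -4, 9, -2, -9, 20
Mean of differences = 0.3333
Numerator Σ(Δx_t−Δx̄)(Δx_{t+1}−Δx̄) = -166.1111
Denominator Σ(Δx_t−Δx̄)² = 725.3333
r_1(Δx) = -166.1111 / 725.3333 = -0.229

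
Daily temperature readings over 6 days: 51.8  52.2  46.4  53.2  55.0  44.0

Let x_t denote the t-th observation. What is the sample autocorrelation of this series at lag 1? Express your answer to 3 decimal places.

-0.358

Mean x̄ = (51.8 + 52.2 + 46.4 + 53.2 + 55.0 + 44.0)/6 = 50.4333
Σ(x_t−x̄)(x_{t+1}−x̄) = (2.4144) + (-7.1256) + (-11.1589) + (12.6344) + (-29.3789) = -32.6144
Denominator Σ(x_t−x̄)² = 91.1533
r_1 = -32.6144 / 91.1533 = -0.358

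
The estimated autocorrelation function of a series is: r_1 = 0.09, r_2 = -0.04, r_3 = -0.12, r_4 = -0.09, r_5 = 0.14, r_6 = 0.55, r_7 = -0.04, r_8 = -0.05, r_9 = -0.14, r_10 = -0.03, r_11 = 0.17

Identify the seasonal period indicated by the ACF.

The largest autocorrelation is r_6 = 0.55; the remaining lags stay at or below 0.17.
The dominant spike at lag 6 indicates a seasonal period of 6.

6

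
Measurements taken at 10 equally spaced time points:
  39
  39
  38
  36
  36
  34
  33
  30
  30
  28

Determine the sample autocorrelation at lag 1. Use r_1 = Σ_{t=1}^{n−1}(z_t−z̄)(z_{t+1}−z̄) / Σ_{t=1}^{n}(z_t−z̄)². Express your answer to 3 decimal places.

Mean z̄ = (39 + 39 + 38 + 36 + 36 + 34 + 33 + 30 + 30 + 28)/10 = 34.3000
Numerator Σ_{t=1}^{9}(z_t−z̄)(z_{t+1}−z̄) = 99.7100
Denominator Σ(z_t−z̄)² = 142.1000
r_1 = 99.7100 / 142.1000 = 0.702

0.702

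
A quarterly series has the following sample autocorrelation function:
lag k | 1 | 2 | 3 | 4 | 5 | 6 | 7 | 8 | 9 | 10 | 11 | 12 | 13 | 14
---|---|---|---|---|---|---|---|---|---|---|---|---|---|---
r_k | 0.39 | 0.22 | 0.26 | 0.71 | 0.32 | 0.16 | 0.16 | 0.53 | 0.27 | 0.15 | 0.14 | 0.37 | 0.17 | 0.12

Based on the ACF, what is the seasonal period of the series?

4

The largest autocorrelation is r_4 = 0.71, with a weaker echo at lag 8 (0.53); the remaining lags stay at or below 0.39. The elevated value at lag 1 (0.39), dropping to 0.22 at lag 2, reflects decaying short-term dependence rather than seasonality.
The dominant spike at lag 4 indicates a seasonal period of 4.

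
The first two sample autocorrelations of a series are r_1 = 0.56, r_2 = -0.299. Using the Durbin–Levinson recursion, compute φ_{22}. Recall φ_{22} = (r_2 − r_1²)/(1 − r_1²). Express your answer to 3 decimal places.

-0.892

φ_{22} = (r_2 − r_1²) / (1 − r_1²)
r_1² = (0.56)² = 0.3136
Numerator = -0.299 − 0.3136 = -0.6126; denominator = 1 − 0.3136 = 0.6864
φ_{22} = -0.6126 / 0.6864 = -0.892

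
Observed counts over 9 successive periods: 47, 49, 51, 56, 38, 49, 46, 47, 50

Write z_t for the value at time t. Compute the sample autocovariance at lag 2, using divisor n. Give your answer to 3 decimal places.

Mean z̄ = (47 + 49 + 51 + 56 + 38 + 49 + 46 + 47 + 50)/9 = 48.1111
Σ_{t=1}^{7}(z_t−z̄)(z_{t+2}−z̄) = -2.0247
γ_2 = -2.0247 / 9 = -0.225

-0.225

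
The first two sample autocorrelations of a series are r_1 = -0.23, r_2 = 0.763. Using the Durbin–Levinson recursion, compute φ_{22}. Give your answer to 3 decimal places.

φ_{22} = (r_2 − r_1²) / (1 − r_1²)
r_1² = (-0.23)² = 0.0529
Numerator = 0.763 − 0.0529 = 0.7101; denominator = 1 − 0.0529 = 0.9471
φ_{22} = 0.7101 / 0.9471 = 0.750

0.750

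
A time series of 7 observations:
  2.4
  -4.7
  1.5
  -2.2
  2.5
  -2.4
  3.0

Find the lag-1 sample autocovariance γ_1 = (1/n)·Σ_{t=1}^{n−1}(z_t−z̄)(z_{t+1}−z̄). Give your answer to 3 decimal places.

-5.751

Mean z̄ = (2.4 − 4.7 + 1.5 − 2.2 + 2.5 − 2.4 + 3.0)/7 = 0.0143
Deviations: 2.3857, -4.7143, 1.4857, -2.2143, 2.4857, -2.4143, 2.9857
Σ_{t=1}^{6}(z_t−z̄)(z_{t+1}−z̄) = -40.2545
γ_1 = -40.2545 / 7 = -5.751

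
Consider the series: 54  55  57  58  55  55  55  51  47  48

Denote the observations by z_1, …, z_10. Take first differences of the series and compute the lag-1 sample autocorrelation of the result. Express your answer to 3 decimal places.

First differences Δz: 1, 2, 1, -3, 0, 0, -4, -4, 1
Mean of differences = -0.6667
Numerator Σ(Δz_t−Δz̄)(Δz_{t+1}−Δz̄) = 7.2222
Denominator Σ(Δz_t−Δz̄)² = 44.0000
r_1(Δz) = 7.2222 / 44.0000 = 0.164

0.164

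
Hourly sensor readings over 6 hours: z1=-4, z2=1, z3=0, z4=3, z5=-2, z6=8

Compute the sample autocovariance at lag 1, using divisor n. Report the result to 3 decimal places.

-4.833

Mean z̄ = (-4 + 1 + 0 + 3 − 2 + 8)/6 = 1.0000
Deviations: -5.0000, 0.0000, -1.0000, 2.0000, -3.0000, 7.0000
Σ_{t=1}^{5}(z_t−z̄)(z_{t+1}−z̄) = -29.0000
γ_1 = -29.0000 / 6 = -4.833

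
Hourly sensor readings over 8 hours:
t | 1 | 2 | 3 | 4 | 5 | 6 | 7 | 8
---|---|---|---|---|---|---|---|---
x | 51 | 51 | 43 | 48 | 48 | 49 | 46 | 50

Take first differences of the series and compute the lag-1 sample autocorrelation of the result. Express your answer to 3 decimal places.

First differences Δx: 0, -8, 5, 0, 1, -3, 4
Mean of differences = -0.1429
Numerator Σ(Δx_t−Δx̄)(Δx_{t+1}−Δx̄) = -55.7347
Denominator Σ(Δx_t−Δx̄)² = 114.8571
r_1(Δx) = -55.7347 / 114.8571 = -0.485

-0.485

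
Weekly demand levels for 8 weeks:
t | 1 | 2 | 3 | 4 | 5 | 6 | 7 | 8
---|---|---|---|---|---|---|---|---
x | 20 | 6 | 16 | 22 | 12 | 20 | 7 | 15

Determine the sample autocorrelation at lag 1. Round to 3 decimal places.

Mean x̄ = (20 + 6 + 16 + 22 + 12 + 20 + 7 + 15)/8 = 14.7500
Σ(x_t−x̄)(x_{t+1}−x̄) = (-45.9375) + (-10.9375) + (9.0625) + (-19.9375) + (-14.4375) + (-40.6875) + (-1.9375) = -124.8125
Denominator Σ(x_t−x̄)² = 253.5000
r_1 = -124.8125 / 253.5000 = -0.492

-0.492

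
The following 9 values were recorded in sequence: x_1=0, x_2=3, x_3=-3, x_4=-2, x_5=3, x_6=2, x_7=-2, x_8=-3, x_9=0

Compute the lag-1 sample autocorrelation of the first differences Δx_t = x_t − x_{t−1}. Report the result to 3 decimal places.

-0.194

First differences Δx: 3, -6, 1, 5, -1, -4, -1, 3
Mean of differences = 0.0000
Numerator Σ(Δx_t−Δx̄)(Δx_{t+1}−Δx̄) = -19.0000
Denominator Σ(Δx_t−Δx̄)² = 98.0000
r_1(Δx) = -19.0000 / 98.0000 = -0.194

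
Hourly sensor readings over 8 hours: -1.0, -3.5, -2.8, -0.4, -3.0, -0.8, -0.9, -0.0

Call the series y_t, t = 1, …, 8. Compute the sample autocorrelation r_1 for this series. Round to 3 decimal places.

Mean ȳ = (-1.0 − 3.5 − 2.8 − 0.4 − 3.0 − 0.8 − 0.9 − 0.0)/8 = -1.5500
Deviations from mean: 0.5500, -1.9500, -1.2500, 1.1500, -1.4500, 0.7500, 0.6500, 1.5500
Σ(y_t−ȳ)(y_{t+1}−ȳ) = (-1.0725) + (2.4375) + (-1.4375) + (-1.6675) + (-1.0875) + (0.4875) + (1.0075) = -1.3325
Denominator Σ(y_t−ȳ)² = 12.4800
r_1 = -1.3325 / 12.4800 = -0.107

-0.107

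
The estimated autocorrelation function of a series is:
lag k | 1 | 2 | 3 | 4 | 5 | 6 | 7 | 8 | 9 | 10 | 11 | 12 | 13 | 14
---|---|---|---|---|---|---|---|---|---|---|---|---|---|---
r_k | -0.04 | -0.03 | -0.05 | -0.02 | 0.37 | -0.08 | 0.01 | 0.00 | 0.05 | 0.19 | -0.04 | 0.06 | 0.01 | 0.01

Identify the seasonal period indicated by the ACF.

The largest autocorrelation is r_5 = 0.37, with a weaker echo at lag 10 (0.19); the remaining lags stay at or below 0.06.
The dominant spike at lag 5 indicates a seasonal period of 5.

5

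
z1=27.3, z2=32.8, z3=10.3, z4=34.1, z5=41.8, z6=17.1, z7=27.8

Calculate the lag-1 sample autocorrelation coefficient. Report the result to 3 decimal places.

-0.387

Mean z̄ = (27.3 + 32.8 + 10.3 + 34.1 + 41.8 + 17.1 + 27.8)/7 = 27.3143
Deviations from mean: -0.0143, 5.4857, -17.0143, 6.7857, 14.4857, -10.2143, 0.4857
Numerator Σ_{t=1}^{6}(z_t−z̄)(z_{t+1}−z̄) = -263.4945
Denominator Σ(z_t−z̄)² = 680.0286
r_1 = -263.4945 / 680.0286 = -0.387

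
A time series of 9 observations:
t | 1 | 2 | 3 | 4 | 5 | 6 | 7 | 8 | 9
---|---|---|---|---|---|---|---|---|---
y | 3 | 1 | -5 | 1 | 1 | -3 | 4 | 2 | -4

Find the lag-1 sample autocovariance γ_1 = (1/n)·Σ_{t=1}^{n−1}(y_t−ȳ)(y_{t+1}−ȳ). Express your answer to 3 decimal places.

-2.333

Mean ȳ = (3 + 1 − 5 + 1 + 1 − 3 + 4 + 2 − 4)/9 = 0.0000
Σ_{t=1}^{8}(y_t−ȳ)(y_{t+1}−ȳ) = -21.0000
γ_1 = -21.0000 / 9 = -2.333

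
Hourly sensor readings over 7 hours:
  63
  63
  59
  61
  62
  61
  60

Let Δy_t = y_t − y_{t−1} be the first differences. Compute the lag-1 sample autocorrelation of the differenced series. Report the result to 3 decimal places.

-0.337

First differences Δy: 0, -4, 2, 1, -1, -1
Mean of differences = -0.5000
Numerator Σ(Δy_t−Δȳ)(Δy_{t+1}−Δȳ) = -7.2500
Denominator Σ(Δy_t−Δȳ)² = 21.5000
r_1(Δy) = -7.2500 / 21.5000 = -0.337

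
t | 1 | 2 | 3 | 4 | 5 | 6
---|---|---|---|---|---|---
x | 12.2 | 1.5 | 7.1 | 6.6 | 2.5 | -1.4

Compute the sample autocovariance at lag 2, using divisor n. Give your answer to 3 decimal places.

Mean x̄ = (12.2 + 1.5 + 7.1 + 6.6 + 2.5 − 1.4)/6 = 4.7500
Deviations: 7.4500, -3.2500, 2.3500, 1.8500, -2.2500, -6.1500
Σ_{t=1}^{4}(x_t−x̄)(x_{t+2}−x̄) = -5.1700
γ_2 = -5.1700 / 6 = -0.862

-0.862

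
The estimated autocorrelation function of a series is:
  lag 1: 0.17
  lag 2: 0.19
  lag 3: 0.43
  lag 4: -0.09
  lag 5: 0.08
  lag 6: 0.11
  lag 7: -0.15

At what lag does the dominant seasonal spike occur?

The largest autocorrelation is r_3 = 0.43; the remaining lags stay at or below 0.19.
The dominant spike at lag 3 indicates a seasonal period of 3.

3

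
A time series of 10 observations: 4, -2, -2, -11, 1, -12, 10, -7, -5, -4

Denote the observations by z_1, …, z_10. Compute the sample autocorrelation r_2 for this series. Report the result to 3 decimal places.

0.352

Mean z̄ = (4 − 2 − 2 − 11 + 1 − 12 + 10 − 7 − 5 − 4)/10 = -2.8000
Numerator Σ_{t=1}^{8}(z_t−z̄)(z_{t+2}−z̄) = 141.5200
Denominator Σ(z_t−z̄)² = 401.6000
r_2 = 141.5200 / 401.6000 = 0.352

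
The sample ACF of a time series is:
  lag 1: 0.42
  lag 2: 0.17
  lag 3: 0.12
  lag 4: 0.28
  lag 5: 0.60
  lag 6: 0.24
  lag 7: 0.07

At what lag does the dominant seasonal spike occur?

The largest autocorrelation is r_5 = 0.60; the remaining lags stay at or below 0.42. The elevated value at lag 1 (0.42), dropping to 0.17 at lag 2, reflects decaying short-term dependence rather than seasonality.
The dominant spike at lag 5 indicates a seasonal period of 5.

5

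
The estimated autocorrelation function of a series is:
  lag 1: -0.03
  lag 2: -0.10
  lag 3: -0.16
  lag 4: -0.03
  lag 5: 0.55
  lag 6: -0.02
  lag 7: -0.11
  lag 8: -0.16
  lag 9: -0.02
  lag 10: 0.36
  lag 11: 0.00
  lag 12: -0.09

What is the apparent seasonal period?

The largest autocorrelation is r_5 = 0.55, with a weaker echo at lag 10 (0.36); the remaining lags stay at or below 0.00.
The dominant spike at lag 5 indicates a seasonal period of 5.

5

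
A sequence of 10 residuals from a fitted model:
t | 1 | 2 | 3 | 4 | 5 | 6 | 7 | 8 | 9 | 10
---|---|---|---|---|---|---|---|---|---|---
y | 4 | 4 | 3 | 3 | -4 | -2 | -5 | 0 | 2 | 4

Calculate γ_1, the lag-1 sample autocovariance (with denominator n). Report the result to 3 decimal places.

4.929

Mean ȳ = (4 + 4 + 3 + 3 − 4 − 2 − 5 + 0 + 2 + 4)/10 = 0.9000
Σ_{t=1}^{9}(y_t−ȳ)(y_{t+1}−ȳ) = 49.2900
γ_1 = 49.2900 / 10 = 4.929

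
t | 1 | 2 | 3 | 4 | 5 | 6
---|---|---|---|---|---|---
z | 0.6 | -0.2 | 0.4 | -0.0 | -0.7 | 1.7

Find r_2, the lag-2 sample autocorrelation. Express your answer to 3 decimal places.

-0.100

Mean z̄ = (0.6 − 0.2 + 0.4 − 0.0 − 0.7 + 1.7)/6 = 0.3000
Deviations from mean: 0.3000, -0.5000, 0.1000, -0.3000, -1.0000, 1.4000
Σ(z_t−z̄)(z_{t+2}−z̄) = (0.0300) + (0.1500) + (-0.1000) + (-0.4200) = -0.3400
Denominator Σ(z_t−z̄)² = 3.4000
r_2 = -0.3400 / 3.4000 = -0.100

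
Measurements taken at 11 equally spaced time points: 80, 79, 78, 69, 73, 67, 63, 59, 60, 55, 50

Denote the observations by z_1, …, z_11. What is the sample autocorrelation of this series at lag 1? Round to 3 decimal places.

0.675

Mean z̄ = (80 + 79 + 78 + 69 + 73 + 67 + 63 + 59 + 60 + 55 + 50)/11 = 66.6364
Numerator Σ_{t=1}^{10}(z_t−z̄)(z_{t+1}−z̄) = 697.8678
Denominator Σ(z_t−z̄)² = 1034.5455
r_1 = 697.8678 / 1034.5455 = 0.675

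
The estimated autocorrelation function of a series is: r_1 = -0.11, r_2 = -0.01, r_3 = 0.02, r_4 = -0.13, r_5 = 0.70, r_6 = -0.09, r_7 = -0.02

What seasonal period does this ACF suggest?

The largest autocorrelation is r_5 = 0.70; the remaining lags stay at or below 0.02.
The dominant spike at lag 5 indicates a seasonal period of 5.

5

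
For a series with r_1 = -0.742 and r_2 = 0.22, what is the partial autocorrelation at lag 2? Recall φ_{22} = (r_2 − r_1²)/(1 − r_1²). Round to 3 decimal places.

φ_{22} = (r_2 − r_1²) / (1 − r_1²)
r_1² = (-0.742)² = 0.550564
Numerator = 0.22 − 0.5506 = -0.3306; denominator = 1 − 0.5506 = 0.4494
φ_{22} = -0.3306 / 0.4494 = -0.736

-0.736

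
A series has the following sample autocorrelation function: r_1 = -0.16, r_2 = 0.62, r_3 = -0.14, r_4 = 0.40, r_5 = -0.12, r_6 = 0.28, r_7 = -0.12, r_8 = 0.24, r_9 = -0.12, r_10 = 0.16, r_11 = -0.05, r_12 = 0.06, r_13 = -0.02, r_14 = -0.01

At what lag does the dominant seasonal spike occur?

2

The largest autocorrelation is r_2 = 0.62, with weaker echoes at lags 4 (0.40), 6 (0.28), 8 (0.24) and 10 (0.16); the remaining lags stay at or below 0.06.
The dominant spike at lag 2 indicates a seasonal period of 2.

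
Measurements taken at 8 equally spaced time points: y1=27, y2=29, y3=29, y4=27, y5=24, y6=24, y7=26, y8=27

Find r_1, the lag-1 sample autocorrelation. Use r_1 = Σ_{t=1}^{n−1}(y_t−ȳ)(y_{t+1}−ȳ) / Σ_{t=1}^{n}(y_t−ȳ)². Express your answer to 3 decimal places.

0.569

Mean ȳ = (27 + 29 + 29 + 27 + 24 + 24 + 26 + 27)/8 = 26.6250
Deviations from mean: 0.3750, 2.3750, 2.3750, 0.3750, -2.6250, -2.6250, -0.6250, 0.3750
Σ(y_t−ȳ)(y_{t+1}−ȳ) = (0.8906) + (5.6406) + (0.8906) + (-0.9844) + (6.8906) + (1.6406) + (-0.2344) = 14.7344
Denominator Σ(y_t−ȳ)² = 25.8750
r_1 = 14.7344 / 25.8750 = 0.569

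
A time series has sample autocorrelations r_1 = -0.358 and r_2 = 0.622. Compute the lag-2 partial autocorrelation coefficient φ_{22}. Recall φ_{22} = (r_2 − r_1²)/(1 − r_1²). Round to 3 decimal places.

0.566

φ_{22} = (r_2 − r_1²) / (1 − r_1²)
r_1² = (-0.358)² = 0.128164
Numerator = 0.622 − 0.1282 = 0.4938; denominator = 1 − 0.1282 = 0.8718
φ_{22} = 0.4938 / 0.8718 = 0.566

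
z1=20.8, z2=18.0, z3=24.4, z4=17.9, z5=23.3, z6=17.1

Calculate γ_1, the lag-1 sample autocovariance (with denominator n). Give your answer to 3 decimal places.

Mean z̄ = (20.8 + 18.0 + 24.4 + 17.9 + 23.3 + 17.1)/6 = 20.2500
Σ_{t=1}^{5}(z_t−z̄)(z_{t+1}−z̄) = -37.1025
γ_1 = -37.1025 / 6 = -6.184

-6.184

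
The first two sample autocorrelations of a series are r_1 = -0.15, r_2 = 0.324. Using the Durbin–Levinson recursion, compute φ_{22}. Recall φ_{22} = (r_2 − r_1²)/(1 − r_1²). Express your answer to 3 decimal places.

0.308

φ_{22} = (r_2 − r_1²) / (1 − r_1²)
r_1² = (-0.15)² = 0.0225
Numerator = 0.324 − 0.0225 = 0.3015; denominator = 1 − 0.0225 = 0.9775
φ_{22} = 0.3015 / 0.9775 = 0.308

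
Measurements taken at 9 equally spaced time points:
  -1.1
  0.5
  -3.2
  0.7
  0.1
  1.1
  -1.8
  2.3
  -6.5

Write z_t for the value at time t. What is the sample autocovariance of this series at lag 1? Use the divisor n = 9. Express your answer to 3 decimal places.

-2.924

Mean z̄ = (-1.1 + 0.5 − 3.2 + 0.7 + 0.1 + 1.1 − 1.8 + 2.3 − 6.5)/9 = -0.8778
Σ_{t=1}^{8}(z_t−z̄)(z_{t+1}−z̄) = -26.3138
γ_1 = -26.3138 / 9 = -2.924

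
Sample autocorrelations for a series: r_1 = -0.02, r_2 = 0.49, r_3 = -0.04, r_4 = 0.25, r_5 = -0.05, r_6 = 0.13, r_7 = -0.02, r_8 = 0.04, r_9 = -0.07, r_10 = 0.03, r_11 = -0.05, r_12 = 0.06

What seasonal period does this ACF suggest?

The largest autocorrelation is r_2 = 0.49, with a weaker echo at lag 4 (0.25); the remaining lags stay at or below 0.13.
The dominant spike at lag 2 indicates a seasonal period of 2.

2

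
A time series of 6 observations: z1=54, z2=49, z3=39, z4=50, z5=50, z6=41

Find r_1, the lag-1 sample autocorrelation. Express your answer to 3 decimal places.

Mean z̄ = (54 + 49 + 39 + 50 + 50 + 41)/6 = 47.1667
Deviations from mean: 6.8333, 1.8333, -8.1667, 2.8333, 2.8333, -6.1667
Numerator Σ_{t=1}^{5}(z_t−z̄)(z_{t+1}−z̄) = -35.0278
Denominator Σ(z_t−z̄)² = 170.8333
r_1 = -35.0278 / 170.8333 = -0.205

-0.205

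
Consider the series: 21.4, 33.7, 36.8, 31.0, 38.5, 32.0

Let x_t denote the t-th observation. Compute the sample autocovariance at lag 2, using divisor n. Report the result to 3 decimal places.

-3.729

Mean x̄ = (21.4 + 33.7 + 36.8 + 31.0 + 38.5 + 32.0)/6 = 32.2333
Deviations: -10.8333, 1.4667, 4.5667, -1.2333, 6.2667, -0.2333
Σ_{t=1}^{4}(x_t−x̄)(x_{t+2}−x̄) = -22.3756
γ_2 = -22.3756 / 6 = -3.729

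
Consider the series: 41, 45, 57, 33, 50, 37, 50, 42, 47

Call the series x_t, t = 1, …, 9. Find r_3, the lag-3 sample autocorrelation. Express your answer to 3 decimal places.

Mean x̄ = (41 + 45 + 57 + 33 + 50 + 37 + 50 + 42 + 47)/9 = 44.6667
Σ(x_t−x̄)(x_{t+3}−x̄) = (42.7778) + (1.7778) + (-94.5556) + (-62.2222) + (-14.2222) + (-17.8889) = -144.3333
Denominator Σ(x_t−x̄)² = 430.0000
r_3 = -144.3333 / 430.0000 = -0.336

-0.336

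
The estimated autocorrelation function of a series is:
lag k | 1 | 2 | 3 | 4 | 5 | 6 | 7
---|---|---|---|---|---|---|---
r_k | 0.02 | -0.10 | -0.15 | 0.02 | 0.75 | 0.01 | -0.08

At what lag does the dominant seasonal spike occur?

5

The largest autocorrelation is r_5 = 0.75; the remaining lags stay at or below 0.02.
The dominant spike at lag 5 indicates a seasonal period of 5.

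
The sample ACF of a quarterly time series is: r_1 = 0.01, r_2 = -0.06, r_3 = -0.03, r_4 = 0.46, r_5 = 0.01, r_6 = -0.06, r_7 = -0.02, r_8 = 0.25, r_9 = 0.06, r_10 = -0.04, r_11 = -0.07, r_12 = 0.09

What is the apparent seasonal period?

The largest autocorrelation is r_4 = 0.46, with a weaker echo at lag 8 (0.25); the remaining lags stay at or below 0.09.
The dominant spike at lag 4 indicates a seasonal period of 4.

4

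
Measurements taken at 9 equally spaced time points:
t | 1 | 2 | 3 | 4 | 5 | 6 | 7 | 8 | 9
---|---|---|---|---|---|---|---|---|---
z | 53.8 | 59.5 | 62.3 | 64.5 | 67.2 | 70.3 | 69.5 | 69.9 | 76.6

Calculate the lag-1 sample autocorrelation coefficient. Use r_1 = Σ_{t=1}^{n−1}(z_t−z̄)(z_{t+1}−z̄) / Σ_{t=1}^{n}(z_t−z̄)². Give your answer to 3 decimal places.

Mean z̄ = (53.8 + 59.5 + 62.3 + 64.5 + 67.2 + 70.3 + 69.5 + 69.9 + 76.6)/9 = 65.9556
Numerator Σ_{t=1}^{8}(z_t−z̄)(z_{t+1}−z̄) = 182.3514
Denominator Σ(z_t−z̄)² = 366.7622
r_1 = 182.3514 / 366.7622 = 0.497

0.497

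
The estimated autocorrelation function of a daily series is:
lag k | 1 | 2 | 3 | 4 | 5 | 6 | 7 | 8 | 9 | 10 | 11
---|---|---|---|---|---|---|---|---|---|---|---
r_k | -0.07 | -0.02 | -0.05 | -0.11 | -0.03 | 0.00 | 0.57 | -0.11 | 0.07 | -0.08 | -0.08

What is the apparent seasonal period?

The largest autocorrelation is r_7 = 0.57; the remaining lags stay at or below 0.07.
The dominant spike at lag 7 indicates a seasonal period of 7.

7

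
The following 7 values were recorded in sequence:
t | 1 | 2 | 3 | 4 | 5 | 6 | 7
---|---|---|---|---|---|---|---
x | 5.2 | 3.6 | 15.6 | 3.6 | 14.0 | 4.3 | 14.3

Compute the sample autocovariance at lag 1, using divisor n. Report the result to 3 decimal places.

Mean x̄ = (5.2 + 3.6 + 15.6 + 3.6 + 14.0 + 4.3 + 14.3)/7 = 8.6571
Deviations: -3.4571, -5.0571, 6.9429, -5.0571, 5.3429, -4.3571, 5.6429
Σ_{t=1}^{6}(x_t−x̄)(x_{t+1}−x̄) = -127.6247
γ_1 = -127.6247 / 7 = -18.232

-18.232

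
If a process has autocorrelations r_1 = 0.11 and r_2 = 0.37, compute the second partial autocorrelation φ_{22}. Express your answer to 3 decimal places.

φ_{22} = (r_2 − r_1²) / (1 − r_1²)
r_1² = (0.11)² = 0.0121
Numerator = 0.37 − 0.0121 = 0.3579; denominator = 1 − 0.0121 = 0.9879
φ_{22} = 0.3579 / 0.9879 = 0.362

0.362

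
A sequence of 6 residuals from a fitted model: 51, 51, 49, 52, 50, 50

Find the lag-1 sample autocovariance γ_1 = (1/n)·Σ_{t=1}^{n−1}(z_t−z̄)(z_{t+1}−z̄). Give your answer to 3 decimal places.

Mean z̄ = (51 + 51 + 49 + 52 + 50 + 50)/6 = 50.5000
Deviations: 0.5000, 0.5000, -1.5000, 1.5000, -0.5000, -0.5000
Σ_{t=1}^{5}(z_t−z̄)(z_{t+1}−z̄) = -3.2500
γ_1 = -3.2500 / 6 = -0.542

-0.542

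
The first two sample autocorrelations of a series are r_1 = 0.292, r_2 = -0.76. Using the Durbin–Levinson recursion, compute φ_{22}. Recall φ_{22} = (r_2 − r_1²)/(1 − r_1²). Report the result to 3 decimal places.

φ_{22} = (r_2 − r_1²) / (1 − r_1²)
r_1² = (0.292)² = 0.085264
Numerator = -0.76 − 0.0853 = -0.8453; denominator = 1 − 0.0853 = 0.9147
φ_{22} = -0.8453 / 0.9147 = -0.924

-0.924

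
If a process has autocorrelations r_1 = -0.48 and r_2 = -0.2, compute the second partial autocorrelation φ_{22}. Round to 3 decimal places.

-0.559

φ_{22} = (r_2 − r_1²) / (1 − r_1²)
r_1² = (-0.48)² = 0.2304
Numerator = -0.2 − 0.2304 = -0.4304; denominator = 1 − 0.2304 = 0.7696
φ_{22} = -0.4304 / 0.7696 = -0.559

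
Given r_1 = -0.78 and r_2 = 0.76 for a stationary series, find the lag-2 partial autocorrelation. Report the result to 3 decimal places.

0.387

φ_{22} = (r_2 − r_1²) / (1 − r_1²)
r_1² = (-0.78)² = 0.6084
Numerator = 0.76 − 0.6084 = 0.1516; denominator = 1 − 0.6084 = 0.3916
φ_{22} = 0.1516 / 0.3916 = 0.387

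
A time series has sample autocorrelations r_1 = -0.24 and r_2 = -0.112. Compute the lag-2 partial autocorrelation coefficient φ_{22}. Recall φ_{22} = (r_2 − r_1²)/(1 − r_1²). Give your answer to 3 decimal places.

-0.180

φ_{22} = (r_2 − r_1²) / (1 − r_1²)
r_1² = (-0.24)² = 0.0576
Numerator = -0.112 − 0.0576 = -0.1696; denominator = 1 − 0.0576 = 0.9424
φ_{22} = -0.1696 / 0.9424 = -0.180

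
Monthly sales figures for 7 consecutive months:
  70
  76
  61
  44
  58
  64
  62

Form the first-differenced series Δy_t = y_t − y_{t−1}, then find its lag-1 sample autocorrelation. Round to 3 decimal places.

-0.024

First differences Δy: 6, -15, -17, 14, 6, -2
Mean of differences = -1.3333
Numerator Σ(Δy_t−Δȳ)(Δy_{t+1}−Δȳ) = -18.7778
Denominator Σ(Δy_t−Δȳ)² = 775.3333
r_1(Δy) = -18.7778 / 775.3333 = -0.024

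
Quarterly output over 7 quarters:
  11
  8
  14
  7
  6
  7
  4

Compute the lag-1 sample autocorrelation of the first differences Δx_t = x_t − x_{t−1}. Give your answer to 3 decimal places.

-0.615

First differences Δx: -3, 6, -7, -1, 1, -3
Mean of differences = -1.1667
Numerator Σ(Δx_t−Δx̄)(Δx_{t+1}−Δx̄) = -59.5278
Denominator Σ(Δx_t−Δx̄)² = 96.8333
r_1(Δx) = -59.5278 / 96.8333 = -0.615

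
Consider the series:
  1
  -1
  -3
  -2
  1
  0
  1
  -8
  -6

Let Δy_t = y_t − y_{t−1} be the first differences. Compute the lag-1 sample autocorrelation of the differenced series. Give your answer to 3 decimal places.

-0.333

First differences Δy: -2, -2, 1, 3, -1, 1, -9, 2
Mean of differences = -0.8750
Numerator Σ(Δy_t−Δȳ)(Δy_{t+1}−Δȳ) = -32.8906
Denominator Σ(Δy_t−Δȳ)² = 98.8750
r_1(Δy) = -32.8906 / 98.8750 = -0.333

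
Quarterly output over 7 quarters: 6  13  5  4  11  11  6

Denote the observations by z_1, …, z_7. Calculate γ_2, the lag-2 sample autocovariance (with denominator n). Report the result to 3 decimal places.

Mean z̄ = (6 + 13 + 5 + 4 + 11 + 11 + 6)/7 = 8.0000
Σ_{t=1}^{5}(z_t−z̄)(z_{t+2}−z̄) = -41.0000
γ_2 = -41.0000 / 7 = -5.857

-5.857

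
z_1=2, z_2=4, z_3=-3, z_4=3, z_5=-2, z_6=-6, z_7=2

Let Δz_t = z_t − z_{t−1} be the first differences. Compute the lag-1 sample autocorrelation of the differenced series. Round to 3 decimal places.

-0.505

First differences Δz: 2, -7, 6, -5, -4, 8
Mean of differences = 0.0000
Numerator Σ(Δz_t−Δz̄)(Δz_{t+1}−Δz̄) = -98.0000
Denominator Σ(Δz_t−Δz̄)² = 194.0000
r_1(Δz) = -98.0000 / 194.0000 = -0.505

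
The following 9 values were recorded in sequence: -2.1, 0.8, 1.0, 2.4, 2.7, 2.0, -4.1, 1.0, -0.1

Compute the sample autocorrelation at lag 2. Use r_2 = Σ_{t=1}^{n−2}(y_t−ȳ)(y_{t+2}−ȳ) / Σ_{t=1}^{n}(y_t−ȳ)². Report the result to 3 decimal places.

Mean ȳ = (-2.1 + 0.8 + 1.0 + 2.4 + 2.7 + 2.0 − 4.1 + 1.0 − 0.1)/9 = 0.4000
Numerator Σ_{t=1}^{7}(y_t−ȳ)(y_{t+2}−ȳ) = -3.2600
Denominator Σ(y_t−ȳ)² = 39.4800
r_2 = -3.2600 / 39.4800 = -0.083

-0.083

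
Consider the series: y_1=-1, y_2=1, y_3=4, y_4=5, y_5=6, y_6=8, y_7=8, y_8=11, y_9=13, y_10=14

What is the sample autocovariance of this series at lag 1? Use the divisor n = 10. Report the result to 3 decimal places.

Mean ȳ = (-1 + 1 + 4 + 5 + 6 + 8 + 8 + 11 + 13 + 14)/10 = 6.9000
Σ_{t=1}^{9}(y_t−ȳ)(y_{t+1}−ȳ) = 143.9900
γ_1 = 143.9900 / 10 = 14.399

14.399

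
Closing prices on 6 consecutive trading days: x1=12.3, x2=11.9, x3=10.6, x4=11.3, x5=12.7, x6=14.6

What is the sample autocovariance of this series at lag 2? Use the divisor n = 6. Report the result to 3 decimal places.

Mean x̄ = (12.3 + 11.9 + 10.6 + 11.3 + 12.7 + 14.6)/6 = 12.2333
Σ_{t=1}^{4}(x_t−x̄)(x_{t+2}−x̄) = -2.7689
γ_2 = -2.7689 / 6 = -0.461

-0.461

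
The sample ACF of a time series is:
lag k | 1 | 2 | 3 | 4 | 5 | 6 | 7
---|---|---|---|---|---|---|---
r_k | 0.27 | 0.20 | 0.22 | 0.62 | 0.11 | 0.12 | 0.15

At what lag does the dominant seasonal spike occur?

4

The largest autocorrelation is r_4 = 0.62; the remaining lags stay at or below 0.27. The elevated value at lag 1 (0.27), dropping to 0.20 at lag 2, reflects decaying short-term dependence rather than seasonality.
The dominant spike at lag 4 indicates a seasonal period of 4.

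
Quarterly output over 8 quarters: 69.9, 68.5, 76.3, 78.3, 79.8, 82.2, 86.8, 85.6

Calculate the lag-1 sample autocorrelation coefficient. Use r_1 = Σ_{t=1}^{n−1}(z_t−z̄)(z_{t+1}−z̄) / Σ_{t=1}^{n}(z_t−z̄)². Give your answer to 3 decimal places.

0.647

Mean z̄ = (69.9 + 68.5 + 76.3 + 78.3 + 79.8 + 82.2 + 86.8 + 85.6)/8 = 78.4250
Deviations from mean: -8.5250, -9.9250, -2.1250, -0.1250, 1.3750, 3.7750, 8.3750, 7.1750
Numerator Σ_{t=1}^{7}(z_t−z̄)(z_{t+1}−z̄) = 202.6919
Denominator Σ(z_t−z̄)² = 313.4750
r_1 = 202.6919 / 313.4750 = 0.647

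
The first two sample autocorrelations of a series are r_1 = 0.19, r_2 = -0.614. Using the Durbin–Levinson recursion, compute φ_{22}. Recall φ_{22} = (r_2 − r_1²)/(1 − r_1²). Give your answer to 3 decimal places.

-0.674

φ_{22} = (r_2 − r_1²) / (1 − r_1²)
r_1² = (0.19)² = 0.0361
Numerator = -0.614 − 0.0361 = -0.6501; denominator = 1 − 0.0361 = 0.9639
φ_{22} = -0.6501 / 0.9639 = -0.674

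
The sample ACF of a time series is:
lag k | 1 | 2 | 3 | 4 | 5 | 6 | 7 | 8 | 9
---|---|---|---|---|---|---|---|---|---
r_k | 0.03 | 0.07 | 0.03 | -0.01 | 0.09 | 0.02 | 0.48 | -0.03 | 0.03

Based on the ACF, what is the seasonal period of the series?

The largest autocorrelation is r_7 = 0.48; the remaining lags stay at or below 0.09.
The dominant spike at lag 7 indicates a seasonal period of 7.

7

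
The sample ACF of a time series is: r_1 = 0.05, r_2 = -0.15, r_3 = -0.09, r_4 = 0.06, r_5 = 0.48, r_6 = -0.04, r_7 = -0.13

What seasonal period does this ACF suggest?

5

The largest autocorrelation is r_5 = 0.48; the remaining lags stay at or below 0.06.
The dominant spike at lag 5 indicates a seasonal period of 5.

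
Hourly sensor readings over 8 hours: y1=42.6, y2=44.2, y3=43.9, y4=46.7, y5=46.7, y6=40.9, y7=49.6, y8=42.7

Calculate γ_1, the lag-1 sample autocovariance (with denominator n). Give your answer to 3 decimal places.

-4.004

Mean ȳ = (42.6 + 44.2 + 43.9 + 46.7 + 46.7 + 40.9 + 49.6 + 42.7)/8 = 44.6625
Deviations: -2.0625, -0.4625, -0.7625, 2.0375, 2.0375, -3.7625, 4.9375, -1.9625
Σ_{t=1}^{7}(y_t−ȳ)(y_{t+1}−ȳ) = -32.0289
γ_1 = -32.0289 / 8 = -4.004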